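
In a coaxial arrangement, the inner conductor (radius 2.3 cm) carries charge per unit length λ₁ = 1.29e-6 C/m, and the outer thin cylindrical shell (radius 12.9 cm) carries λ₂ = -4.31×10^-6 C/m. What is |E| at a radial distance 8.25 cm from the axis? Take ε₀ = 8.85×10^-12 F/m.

Take a coaxial cylindrical Gaussian surface of radius r = 8.25 cm and length L (between the conductors, 2.3 cm < r < 12.9 cm).
The shell at 12.9 cm lies outside the Gaussian surface, so λ_enc = λ₁ = 1.29×10^-6 C/m.
Applying ∮E·dA = Q_enc/ε₀ with the end caps contributing no flux:
E = |λ_enc|/(2πε₀r) = (1.29×10^-6)/(2π·8.85×10^-12·0.0825) = 2.81e5 N/C.

|E| ≈ 2.81×10^5 N/C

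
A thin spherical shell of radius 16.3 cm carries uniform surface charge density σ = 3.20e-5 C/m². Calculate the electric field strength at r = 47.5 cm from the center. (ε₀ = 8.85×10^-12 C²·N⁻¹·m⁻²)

Symmetry ⇒ E = E(r) r̂. Gaussian sphere of radius r = 47.5 cm (r > 16.3 cm).
The entire shell is enclosed: Q_enc = σ·4πR² = (3.20×10^-5)·4π·(0.163)² = 1.068×10^-5 C.
Applying ∮E·dA = Q_enc/ε₀ with Φ = E(4πr²):
E = |Q_enc|/(4πε₀r²) = (1.068×10^-5)/(4π·8.85×10^-12·(0.475)²) = 4.26×10^5 N/C.

4.26e5 N/C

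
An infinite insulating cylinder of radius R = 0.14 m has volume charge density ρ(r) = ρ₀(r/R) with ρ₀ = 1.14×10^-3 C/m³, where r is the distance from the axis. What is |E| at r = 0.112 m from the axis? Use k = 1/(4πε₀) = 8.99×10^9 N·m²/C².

|E| ≈ 3.85e6 N/C

Choose a coaxial cylinder of radius r = 0.112 m (arbitrary length L) as the Gaussian surface (r < R).
λ_enc = ∫₀^r ρ(r')·2πr' dr' = (2πρ₀/R)·r^3/3 = 2.396×10^-5 C/m.
By Gauss's law (flux through the curved wall only), E·2πrL = λ_enc L/ε₀.
E = 2k|λ_enc|/r = 2(8.99×10^9)(2.396×10^-5)/(0.112) = 3.85×10^6 N/C.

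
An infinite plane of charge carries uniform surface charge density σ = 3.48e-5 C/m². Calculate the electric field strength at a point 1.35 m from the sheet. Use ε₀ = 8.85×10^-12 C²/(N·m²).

|E| ≈ 1.97×10^6 N/C

Choose a cylindrical pillbox piercing the sheet, end faces (area A) parallel to it.
Flux Φ = 2EA and Q_enc = σA, so 2EA = σA/ε₀ ⇒ E = |σ|/(2ε₀), independent of distance.
E = |σ|/(2ε₀) = (3.48e-5)/(2·8.85×10^-12) = 1.97×10^6 N/C.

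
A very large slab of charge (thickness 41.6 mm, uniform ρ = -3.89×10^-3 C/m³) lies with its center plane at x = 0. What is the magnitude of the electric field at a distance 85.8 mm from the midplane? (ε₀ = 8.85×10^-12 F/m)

|E| ≈ 9.14e6 V/m

The point |x| = 85.8 mm lies outside the slab (half-thickness 0.0208 m). A symmetric pillbox spanning the full slab encloses Q_enc = ρ·d·A.
Flux = 2EA ⇒ E = |ρ|d/(2ε₀), independent of distance outside.
E = (3.89×10^-3)(0.0416)/(2·8.85×10^-12) = 9.14e6 N/C.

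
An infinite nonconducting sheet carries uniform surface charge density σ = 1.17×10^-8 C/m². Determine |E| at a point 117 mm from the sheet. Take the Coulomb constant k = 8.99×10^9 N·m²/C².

By planar symmetry E is perpendicular to the sheet and uniform; use a Gaussian pillbox with flat faces of area A on each side of the sheet.
Only the two end caps contribute flux: Φ = 2EA. With Q_enc = σA, Gauss's law gives E = |σ|/(2ε₀).
E = 2πk|σ| = 2π(8.99×10^9)(1.17e-8) = 661 N/C.

E = 661 V/m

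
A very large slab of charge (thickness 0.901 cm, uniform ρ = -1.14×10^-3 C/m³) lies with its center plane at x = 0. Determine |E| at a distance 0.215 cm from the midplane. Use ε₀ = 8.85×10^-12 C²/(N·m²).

By symmetry E is perpendicular to the slab. A Gaussian pillbox from −0.215 cm to +0.215 cm (face area A) lies entirely within the slab.
Q_enc = ρ·(2x)·A and flux = 2EA, so 2EA = 2ρxA/ε₀ ⇒ E = |ρ|x/ε₀.
E = (1.14e-3)(0.00215)/(8.85×10^-12) = 2.77×10^5 N/C.

|E| = 2.77e5 V/m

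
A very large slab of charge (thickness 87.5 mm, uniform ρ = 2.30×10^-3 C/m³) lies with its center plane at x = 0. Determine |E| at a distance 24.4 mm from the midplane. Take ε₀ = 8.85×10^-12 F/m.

By symmetry E is perpendicular to the slab. A Gaussian pillbox from −24.4 mm to +24.4 mm (face area A) lies entirely within the slab.
Q_enc = ρ·(2x)·A and flux = 2EA, so 2EA = 2ρxA/ε₀ ⇒ E = |ρ|x/ε₀.
E = (2.30e-3)(0.0244)/(8.85×10^-12) = 6.34×10^6 N/C.

|E| ≈ 6.34×10^6 N/C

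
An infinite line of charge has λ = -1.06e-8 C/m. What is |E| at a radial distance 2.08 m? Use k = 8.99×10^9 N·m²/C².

E ≈ 91.6 N/C

Choose a coaxial cylinder of radius r = 2.08 m (arbitrary length L) as the Gaussian surface.
Q_enc = λL, so λ_enc = -1.06×10^-8 C/m.
By Gauss's law (flux through the curved wall only), E·2πrL = λ_enc L/ε₀.
E = 2k|λ_enc|/r = 2(8.99×10^9)(1.06×10^-8)/(2.08) = 91.6 N/C.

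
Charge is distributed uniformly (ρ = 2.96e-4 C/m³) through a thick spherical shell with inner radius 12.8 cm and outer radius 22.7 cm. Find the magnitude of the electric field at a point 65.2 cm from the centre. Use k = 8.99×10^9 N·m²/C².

E ≈ 2.52×10^5 N/C

Use a concentric Gaussian sphere at r = 65.2 cm (r > 22.7 cm, enclosing the whole shell).
Q_enc = ρ·(4π/3)(b³ − a³) = (2.96×10^-4)·(4π/3)·((0.227)³ − (0.128)³) = 1.19×10^-5 C.
Gauss's law: E·4πr² = Q_enc/ε₀.
E = k|Q_enc|/r² = (8.99×10^9)(1.19e-5)/(0.652)² = 2.52e5 N/C.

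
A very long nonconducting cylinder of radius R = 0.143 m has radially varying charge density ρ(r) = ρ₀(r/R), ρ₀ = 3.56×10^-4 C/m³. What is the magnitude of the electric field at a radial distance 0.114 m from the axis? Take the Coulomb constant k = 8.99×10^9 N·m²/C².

|E| = 1.22e6 N/C

Choose a coaxial cylinder of radius r = 0.114 m (arbitrary length L) as the Gaussian surface (r < R).
Integrating ρ over the cross-section to radius r: λ_enc = (2πρ₀/R) ∫₀^r r'^2 dr' = 2πρ₀ r^3/(3·R) = 7.725e-6 C/m.
Since E is radial and uniform over the curved surface, Φ = E·2πrL = Q_enc/ε₀ = λ_enc L/ε₀.
E = 2k|λ_enc|/r = 2(8.99×10^9)(7.725e-6)/(0.114) = 1.22×10^6 N/C.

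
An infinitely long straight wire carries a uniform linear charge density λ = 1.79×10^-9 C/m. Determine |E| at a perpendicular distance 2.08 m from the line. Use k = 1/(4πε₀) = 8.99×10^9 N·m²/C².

E ≈ 15.5 V/m

Choose a coaxial cylinder of radius r = 2.08 m (arbitrary length L) as the Gaussian surface.
Q_enc = λL, so λ_enc = 1.79×10^-9 C/m.
Since E is radial and uniform over the curved surface, Φ = E·2πrL = Q_enc/ε₀ = λ_enc L/ε₀.
E = 2k|λ_enc|/r = 2(8.99×10^9)(1.79e-9)/(2.08) = 15.5 N/C.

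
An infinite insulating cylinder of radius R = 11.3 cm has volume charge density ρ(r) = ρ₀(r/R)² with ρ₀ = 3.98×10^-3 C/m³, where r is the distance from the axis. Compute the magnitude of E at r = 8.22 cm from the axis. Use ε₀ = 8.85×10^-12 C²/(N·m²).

E = 4.89e6 V/m

Take a coaxial cylindrical Gaussian surface of radius r = 8.22 cm and length L (r < R).
Integrating ρ over the cross-section to radius r: λ_enc = (2πρ₀/R²) ∫₀^r r'^3 dr' = 2πρ₀ r^4/(4·R²) = 2.235×10^-5 C/m.
Applying ∮E·dA = Q_enc/ε₀ with the end caps contributing no flux:
E = |λ_enc|/(2πε₀r) = (2.235×10^-5)/(2π·8.85×10^-12·0.0822) = 4.89×10^6 N/C.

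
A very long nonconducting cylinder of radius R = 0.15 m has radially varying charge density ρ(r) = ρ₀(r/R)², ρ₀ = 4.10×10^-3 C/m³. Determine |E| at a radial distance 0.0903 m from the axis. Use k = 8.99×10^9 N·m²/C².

3.79e6 N/C

Take a coaxial cylindrical Gaussian surface of radius r = 0.0903 m and length L (r < R).
λ_enc = ∫₀^r ρ(r')·2πr' dr' = (2πρ₀/R²)·r^4/4 = 1.903×10^-5 C/m.
Applying ∮E·dA = Q_enc/ε₀ with the end caps contributing no flux:
E = 2k|λ_enc|/r = 2(8.99×10^9)(1.903×10^-5)/(0.0903) = 3.79e6 N/C.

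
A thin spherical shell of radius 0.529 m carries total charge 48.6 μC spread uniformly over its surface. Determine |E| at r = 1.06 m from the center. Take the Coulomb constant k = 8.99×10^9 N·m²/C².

3.89×10^5 N/C

Symmetry ⇒ E = E(r) r̂. Gaussian sphere of radius r = 1.06 m (r > 0.529 m).
The entire shell is enclosed: Q_enc = 4.86e-5 C.
Since E is radial and uniform over the Gaussian sphere, Φ = E·4πr² = Q_enc/ε₀.
E = k|Q_enc|/r² = (8.99×10^9)(4.86×10^-5)/(1.06)² = 3.89×10^5 N/C.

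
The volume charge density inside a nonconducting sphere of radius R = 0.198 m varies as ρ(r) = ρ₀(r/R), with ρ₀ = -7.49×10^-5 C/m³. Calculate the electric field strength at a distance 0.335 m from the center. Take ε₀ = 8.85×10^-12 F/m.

Take a concentric spherical Gaussian surface of radius r = 0.335 m (r > R, all charge enclosed).
Q_enc = 4π ∫₀^R ρ₀(r'/R)^1 r'² dr' = 4πρ₀R³/4 = -1.827×10^-6 C.
Gauss's law: E·4πr² = Q_enc/ε₀.
E = |Q_enc|/(4πε₀r²) = (1.827×10^-6)/(4π·8.85×10^-12·(0.335)²) = 1.46×10^5 N/C.

E ≈ 1.46×10^5 N/C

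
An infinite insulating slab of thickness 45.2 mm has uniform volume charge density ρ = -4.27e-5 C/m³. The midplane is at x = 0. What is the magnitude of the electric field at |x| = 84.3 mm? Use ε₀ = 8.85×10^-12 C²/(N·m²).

The point |x| = 84.3 mm lies outside the slab (half-thickness 0.0226 m). A symmetric pillbox spanning the full slab encloses Q_enc = ρ·d·A.
Flux = 2EA ⇒ E = |ρ|d/(2ε₀), independent of distance outside.
E = (4.27e-5)(0.0452)/(2·8.85×10^-12) = 1.09e5 N/C.

E ≈ 1.09×10^5 N/C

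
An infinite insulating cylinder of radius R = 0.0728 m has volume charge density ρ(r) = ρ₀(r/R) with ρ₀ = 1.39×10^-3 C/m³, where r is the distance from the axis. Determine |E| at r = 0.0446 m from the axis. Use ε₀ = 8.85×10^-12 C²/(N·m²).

Coaxial Gaussian cylinder, radius r = 0.0446 m, length L (r < R).
Integrating ρ over the cross-section to radius r: λ_enc = (2πρ₀/R) ∫₀^r r'^2 dr' = 2πρ₀ r^3/(3·R) = 3.548e-6 C/m.
Since E is radial and uniform over the curved surface, Φ = E·2πrL = Q_enc/ε₀ = λ_enc L/ε₀.
E = |λ_enc|/(2πε₀r) = (3.548×10^-6)/(2π·8.85×10^-12·0.0446) = 1.43×10^6 N/C.

|E| = 1.43×10^6 N/C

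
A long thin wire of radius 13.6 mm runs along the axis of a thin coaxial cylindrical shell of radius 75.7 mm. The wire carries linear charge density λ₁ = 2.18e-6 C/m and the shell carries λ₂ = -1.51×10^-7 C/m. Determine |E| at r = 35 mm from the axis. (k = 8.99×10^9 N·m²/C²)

1.12e6 N/C

Choose a coaxial cylinder of radius r = 35 mm (arbitrary length L) as the Gaussian surface (between the conductors, 13.6 mm < r < 75.7 mm).
The shell at 75.7 mm lies outside the Gaussian surface, so λ_enc = λ₁ = 2.18e-6 C/m.
Applying ∮E·dA = Q_enc/ε₀ with the end caps contributing no flux:
E = 2k|λ_enc|/r = 2(8.99×10^9)(2.18×10^-6)/(0.035) = 1.12×10^6 N/C.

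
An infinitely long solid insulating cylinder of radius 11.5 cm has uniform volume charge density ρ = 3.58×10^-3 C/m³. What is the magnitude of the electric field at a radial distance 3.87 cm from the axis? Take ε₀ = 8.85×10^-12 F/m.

|E| ≈ 7.83e6 N/C

Choose a coaxial cylinder of radius r = 3.87 cm (arbitrary length L) as the Gaussian surface (r < R).
Enclosed charge per unit length: λ_enc = ρ·πr² = (3.58×10^-3)π(0.0387)² = 1.684×10^-5 C/m.
By Gauss's law (flux through the curved wall only), E·2πrL = λ_enc L/ε₀.
E = |λ_enc|/(2πε₀r) = (1.684×10^-5)/(2π·8.85×10^-12·0.0387) = 7.83×10^6 N/C.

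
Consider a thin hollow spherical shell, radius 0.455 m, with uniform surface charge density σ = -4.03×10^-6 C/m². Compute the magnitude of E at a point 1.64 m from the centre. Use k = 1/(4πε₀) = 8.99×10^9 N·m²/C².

E = 3.50e4 N/C

Symmetry ⇒ E = E(r) r̂. Gaussian sphere of radius r = 1.64 m (r > 0.455 m).
The entire shell is enclosed: Q_enc = σ·4πR² = (-4.03e-6)·4π·(0.455)² = -1.048×10^-5 C.
Since E is radial and uniform over the Gaussian sphere, Φ = E·4πr² = Q_enc/ε₀.
E = k|Q_enc|/r² = (8.99×10^9)(1.048×10^-5)/(1.64)² = 3.50×10^4 N/C.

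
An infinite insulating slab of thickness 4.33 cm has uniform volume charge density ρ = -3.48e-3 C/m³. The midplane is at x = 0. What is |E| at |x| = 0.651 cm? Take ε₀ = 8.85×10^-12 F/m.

By symmetry E is perpendicular to the slab. A Gaussian pillbox from −0.651 cm to +0.651 cm (face area A) lies entirely within the slab.
Q_enc = ρ·(2x)·A and flux = 2EA, so 2EA = 2ρxA/ε₀ ⇒ E = |ρ|x/ε₀.
E = (3.48×10^-3)(0.00651)/(8.85×10^-12) = 2.56×10^6 N/C.

E = 2.56×10^6 N/C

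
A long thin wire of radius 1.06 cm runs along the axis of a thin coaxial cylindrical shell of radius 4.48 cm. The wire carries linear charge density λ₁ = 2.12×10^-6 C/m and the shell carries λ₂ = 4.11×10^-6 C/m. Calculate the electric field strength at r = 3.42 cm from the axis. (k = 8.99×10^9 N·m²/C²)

1.11e6 V/m

Take a coaxial cylindrical Gaussian surface of radius r = 3.42 cm and length L (between the conductors, 1.06 cm < r < 4.48 cm).
Only the inner wire is enclosed; the outer shell contributes nothing inside itself. λ_enc = λ₁ = 2.12×10^-6 C/m.
Since E is radial and uniform over the curved surface, Φ = E·2πrL = Q_enc/ε₀ = λ_enc L/ε₀.
E = 2k|λ_enc|/r = 2(8.99×10^9)(2.12×10^-6)/(0.0342) = 1.11×10^6 N/C.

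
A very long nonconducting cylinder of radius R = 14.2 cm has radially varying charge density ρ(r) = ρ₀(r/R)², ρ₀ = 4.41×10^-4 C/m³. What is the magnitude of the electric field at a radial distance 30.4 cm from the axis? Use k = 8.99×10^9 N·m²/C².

By cylindrical symmetry E is radial; use a coaxial Gaussian cylinder of radius 30.4 cm and length L (r > R, full charge per length enclosed).
λ_enc = 2π ∫₀^R ρ₀(r'/R)^2 r' dr' = 2πρ₀R²/4 = 1.397e-5 C/m.
Gauss's law: E·2πrL = λ_enc L/ε₀.
E = 2k|λ_enc|/r = 2(8.99×10^9)(1.397×10^-5)/(0.304) = 8.26×10^5 N/C.

E = 8.26×10^5 V/m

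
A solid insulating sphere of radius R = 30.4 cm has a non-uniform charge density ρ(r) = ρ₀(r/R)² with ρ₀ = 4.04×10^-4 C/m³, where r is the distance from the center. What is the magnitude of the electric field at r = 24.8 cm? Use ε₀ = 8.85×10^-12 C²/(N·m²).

|E| = 1.51e6 N/C

Use a concentric Gaussian sphere at r = 24.8 cm (r < R).
Q_enc = ∫₀^r ρ(r')·4πr'² dr' = (4πρ₀/R²) ∫₀^r r'^4 dr' = 4πρ₀ r^5/(5·R²) = 1.031×10^-5 C.
Since E is radial and uniform over the Gaussian sphere, Φ = E·4πr² = Q_enc/ε₀.
E = |Q_enc|/(4πε₀r²) = (1.031×10^-5)/(4π·8.85×10^-12·(0.248)²) = 1.51×10^6 N/C.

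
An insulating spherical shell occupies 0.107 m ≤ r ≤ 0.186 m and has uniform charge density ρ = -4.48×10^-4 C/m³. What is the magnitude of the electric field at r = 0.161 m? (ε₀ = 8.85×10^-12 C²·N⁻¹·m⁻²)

|E| ≈ 1.92e6 V/m

Take a concentric spherical Gaussian surface of radius r = 0.161 m (within the shell material, 0.107 m < r < 0.186 m).
Only the shell between 0.107 m and r is enclosed: Q_enc = ρ·(4π/3)(r³ − a³) = (-4.48×10^-4)·(4π/3)·((0.161)³ − (0.107)³) = -5.533×10^-6 C.
By Gauss's law, ∮E·dA = E·4πr² = Q_enc/ε₀.
E = |Q_enc|/(4πε₀r²) = (5.533×10^-6)/(4π·8.85×10^-12·(0.161)²) = 1.92e6 N/C.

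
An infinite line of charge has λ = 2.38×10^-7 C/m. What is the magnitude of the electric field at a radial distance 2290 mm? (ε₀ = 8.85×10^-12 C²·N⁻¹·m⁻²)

1.87×10^3 N/C

Choose a coaxial cylinder of radius r = 2290 mm (arbitrary length L) as the Gaussian surface.
Q_enc = λL, so λ_enc = 2.38×10^-7 C/m.
By Gauss's law (flux through the curved wall only), E·2πrL = λ_enc L/ε₀.
E = |λ_enc|/(2πε₀r) = (2.38×10^-7)/(2π·8.85×10^-12·2.29) = 1.87×10^3 N/C.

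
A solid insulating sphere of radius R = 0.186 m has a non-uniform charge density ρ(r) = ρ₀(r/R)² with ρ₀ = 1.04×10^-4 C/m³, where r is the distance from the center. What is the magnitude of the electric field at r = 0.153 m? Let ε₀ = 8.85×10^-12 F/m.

E = 2.43e5 N/C

By spherical symmetry E is radial; choose a Gaussian sphere of radius r = 0.153 m (r < R).
Q_enc = ∫₀^r ρ(r')·4πr'² dr' = (4πρ₀/R²) ∫₀^r r'^4 dr' = 4πρ₀ r^5/(5·R²) = 6.334×10^-7 C.
Applying ∮E·dA = Q_enc/ε₀ with Φ = E(4πr²):
E = |Q_enc|/(4πε₀r²) = (6.334e-7)/(4π·8.85×10^-12·(0.153)²) = 2.43×10^5 N/C.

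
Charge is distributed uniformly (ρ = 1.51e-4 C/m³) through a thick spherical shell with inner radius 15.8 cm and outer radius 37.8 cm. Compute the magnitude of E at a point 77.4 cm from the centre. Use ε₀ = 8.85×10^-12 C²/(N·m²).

Take a concentric spherical Gaussian surface of radius r = 77.4 cm (r > 37.8 cm, enclosing the whole shell).
Q_enc = ρ·(4π/3)(b³ − a³) = (1.51e-4)·(4π/3)·((0.378)³ − (0.158)³) = 3.167×10^-5 C.
Applying ∮E·dA = Q_enc/ε₀ with Φ = E(4πr²):
E = |Q_enc|/(4πε₀r²) = (3.167×10^-5)/(4π·8.85×10^-12·(0.774)²) = 4.75×10^5 N/C.

|E| ≈ 4.75e5 N/C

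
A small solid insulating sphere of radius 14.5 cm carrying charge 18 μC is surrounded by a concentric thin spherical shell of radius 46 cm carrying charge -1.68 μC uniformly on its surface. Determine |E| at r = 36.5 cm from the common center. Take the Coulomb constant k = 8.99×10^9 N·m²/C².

E = 1.21e6 N/C

By spherical symmetry E is radial; choose a Gaussian sphere of radius r = 36.5 cm (between the bodies, 14.5 cm < r < 46 cm).
Only the inner charge is enclosed; the outer shell contributes nothing inside itself. Q_enc = 18 μC = 1.80×10^-5 C.
By Gauss's law, ∮E·dA = E·4πr² = Q_enc/ε₀.
E = k|Q_enc|/r² = (8.99×10^9)(1.80×10^-5)/(0.365)² = 1.21×10^6 N/C.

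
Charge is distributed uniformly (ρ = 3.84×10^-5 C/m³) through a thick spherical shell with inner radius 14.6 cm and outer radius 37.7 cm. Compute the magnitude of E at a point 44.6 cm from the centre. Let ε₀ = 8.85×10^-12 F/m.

3.67×10^5 N/C

Take a concentric spherical Gaussian surface of radius r = 44.6 cm (r > 37.7 cm, enclosing the whole shell).
Q_enc = ρ·(4π/3)(b³ − a³) = (3.84×10^-5)·(4π/3)·((0.377)³ − (0.146)³) = 8.118×10^-6 C.
Applying ∮E·dA = Q_enc/ε₀ with Φ = E(4πr²):
E = |Q_enc|/(4πε₀r²) = (8.118×10^-6)/(4π·8.85×10^-12·(0.446)²) = 3.67×10^5 N/C.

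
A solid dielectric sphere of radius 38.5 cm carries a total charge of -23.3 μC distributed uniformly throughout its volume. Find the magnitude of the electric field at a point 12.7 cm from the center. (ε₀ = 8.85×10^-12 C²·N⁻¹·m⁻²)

Use a concentric Gaussian sphere at r = 12.7 cm (r < R).
For a uniform sphere the enclosed fraction is (r/R)³, so Q_enc = (-23.3 μC)(0.127/0.385)³ = -8.363e-7 C.
Gauss's law: E·4πr² = Q_enc/ε₀.
E = |Q_enc|/(4πε₀r²) = (8.363×10^-7)/(4π·8.85×10^-12·(0.127)²) = 4.66e5 N/C.

|E| ≈ 4.66e5 N/C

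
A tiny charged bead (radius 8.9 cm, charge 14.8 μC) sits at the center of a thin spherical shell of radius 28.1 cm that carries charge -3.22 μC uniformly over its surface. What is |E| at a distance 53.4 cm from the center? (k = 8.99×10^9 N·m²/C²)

E = 3.65×10^5 V/m

By spherical symmetry E is radial; choose a Gaussian sphere of radius r = 53.4 cm (r > 28.1 cm, enclosing both).
Q_enc = (14.8 μC) + (-3.22 μC) = 1.158×10^-5 C.
Applying ∮E·dA = Q_enc/ε₀ with Φ = E(4πr²):
E = k|Q_enc|/r² = (8.99×10^9)(1.158×10^-5)/(0.534)² = 3.65e5 N/C.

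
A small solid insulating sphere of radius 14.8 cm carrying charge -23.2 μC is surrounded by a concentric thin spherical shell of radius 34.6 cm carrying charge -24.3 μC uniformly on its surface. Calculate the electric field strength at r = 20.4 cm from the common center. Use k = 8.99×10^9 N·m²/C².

Use a concentric Gaussian sphere at r = 20.4 cm (between the bodies, 14.8 cm < r < 34.6 cm).
The shell at 34.6 cm lies outside the Gaussian surface, so Q_enc = -23.2 μC = -2.32e-5 C.
Applying ∮E·dA = Q_enc/ε₀ with Φ = E(4πr²):
E = k|Q_enc|/r² = (8.99×10^9)(2.32e-5)/(0.204)² = 5.01×10^6 N/C.

E ≈ 5.01e6 N/C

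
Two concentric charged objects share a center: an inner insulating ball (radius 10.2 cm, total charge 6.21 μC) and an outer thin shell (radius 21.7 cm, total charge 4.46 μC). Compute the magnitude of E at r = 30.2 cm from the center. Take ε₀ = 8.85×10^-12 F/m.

1.05×10^6 V/m

Take a concentric spherical Gaussian surface of radius r = 30.2 cm (r > 21.7 cm, enclosing both).
Q_enc = (6.21 μC) + (4.46 μC) = 1.067e-5 C.
By Gauss's law, ∮E·dA = E·4πr² = Q_enc/ε₀.
E = |Q_enc|/(4πε₀r²) = (1.067×10^-5)/(4π·8.85×10^-12·(0.302)²) = 1.05e6 N/C.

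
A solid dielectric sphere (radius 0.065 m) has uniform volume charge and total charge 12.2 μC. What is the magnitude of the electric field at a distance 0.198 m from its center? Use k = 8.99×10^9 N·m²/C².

Use a concentric Gaussian sphere at r = 0.198 m (r > R, so the entire charge is enclosed).
Q_enc = 12.2 μC = 1.22×10^-5 C.
Gauss's law: E·4πr² = Q_enc/ε₀.
E = k|Q_enc|/r² = (8.99×10^9)(1.22×10^-5)/(0.198)² = 2.80×10^6 N/C.

E ≈ 2.80e6 N/C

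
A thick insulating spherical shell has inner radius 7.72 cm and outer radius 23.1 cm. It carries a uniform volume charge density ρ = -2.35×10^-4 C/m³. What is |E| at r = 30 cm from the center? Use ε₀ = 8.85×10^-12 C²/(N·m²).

1.17e6 N/C

Take a concentric spherical Gaussian surface of radius r = 30 cm (r > 23.1 cm, enclosing the whole shell).
Q_enc = ρ·(4π/3)(b³ − a³) = (-2.35×10^-4)·(4π/3)·((0.231)³ − (0.0772)³) = -1.168×10^-5 C.
Since E is radial and uniform over the Gaussian sphere, Φ = E·4πr² = Q_enc/ε₀.
E = |Q_enc|/(4πε₀r²) = (1.168e-5)/(4π·8.85×10^-12·(0.3)²) = 1.17e6 N/C.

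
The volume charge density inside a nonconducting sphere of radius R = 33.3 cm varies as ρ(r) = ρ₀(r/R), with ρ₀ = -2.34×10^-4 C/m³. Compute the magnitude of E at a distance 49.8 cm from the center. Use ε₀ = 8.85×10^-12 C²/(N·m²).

Symmetry ⇒ E = E(r) r̂. Gaussian sphere of radius r = 49.8 cm (r > R, all charge enclosed).
Q_enc = 4π ∫₀^R ρ₀(r'/R)^1 r'² dr' = 4πρ₀R³/4 = -2.715e-5 C.
Applying ∮E·dA = Q_enc/ε₀ with Φ = E(4πr²):
E = |Q_enc|/(4πε₀r²) = (2.715×10^-5)/(4π·8.85×10^-12·(0.498)²) = 9.84×10^5 N/C.

E = 9.84×10^5 V/m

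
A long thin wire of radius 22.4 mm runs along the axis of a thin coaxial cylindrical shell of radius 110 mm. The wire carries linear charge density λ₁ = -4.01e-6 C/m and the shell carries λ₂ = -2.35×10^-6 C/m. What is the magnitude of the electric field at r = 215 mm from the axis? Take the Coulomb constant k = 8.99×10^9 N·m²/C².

5.32e5 V/m

Choose a coaxial cylinder of radius r = 215 mm (arbitrary length L) as the Gaussian surface (r > 110 mm, enclosing both).
λ_enc = λ₁ + λ₂ = (-4.01×10^-6) + (-2.35×10^-6) = -6.36e-6 C/m.
Gauss's law: E·2πrL = λ_enc L/ε₀.
E = 2k|λ_enc|/r = 2(8.99×10^9)(6.36×10^-6)/(0.215) = 5.32e5 N/C.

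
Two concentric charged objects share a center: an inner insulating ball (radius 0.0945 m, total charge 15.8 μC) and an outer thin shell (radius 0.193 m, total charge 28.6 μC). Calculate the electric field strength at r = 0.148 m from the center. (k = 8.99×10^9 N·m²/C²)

By spherical symmetry E is radial; choose a Gaussian sphere of radius r = 0.148 m (between the bodies, 0.0945 m < r < 0.193 m).
Only the inner charge is enclosed; the outer shell contributes nothing inside itself. Q_enc = 15.8 μC = 1.58e-5 C.
Gauss's law: E·4πr² = Q_enc/ε₀.
E = k|Q_enc|/r² = (8.99×10^9)(1.58e-5)/(0.148)² = 6.48×10^6 N/C.

E ≈ 6.48×10^6 N/C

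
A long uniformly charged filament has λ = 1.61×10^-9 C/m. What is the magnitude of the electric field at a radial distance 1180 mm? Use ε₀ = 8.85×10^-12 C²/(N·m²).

E = 24.5 N/C

Choose a coaxial cylinder of radius r = 1180 mm (arbitrary length L) as the Gaussian surface.
Q_enc = λL, so λ_enc = 1.61e-9 C/m.
Since E is radial and uniform over the curved surface, Φ = E·2πrL = Q_enc/ε₀ = λ_enc L/ε₀.
E = |λ_enc|/(2πε₀r) = (1.61e-9)/(2π·8.85×10^-12·1.18) = 24.5 N/C.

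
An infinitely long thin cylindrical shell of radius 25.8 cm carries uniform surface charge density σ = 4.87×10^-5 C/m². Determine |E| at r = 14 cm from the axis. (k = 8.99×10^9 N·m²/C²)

E = 0

Coaxial Gaussian cylinder, radius r = 14 cm, length L (r < 25.8 cm, inside the shell).
All the surface charge lies outside this cylinder: Q_enc = 0, hence E = 0.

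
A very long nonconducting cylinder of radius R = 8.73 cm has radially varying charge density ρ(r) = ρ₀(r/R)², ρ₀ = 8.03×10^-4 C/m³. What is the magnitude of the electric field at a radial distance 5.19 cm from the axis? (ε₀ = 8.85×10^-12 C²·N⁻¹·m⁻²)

|E| ≈ 4.16e5 V/m

Coaxial Gaussian cylinder, radius r = 5.19 cm, length L (r < R).
Integrating ρ over the cross-section to radius r: λ_enc = (2πρ₀/R²) ∫₀^r r'^3 dr' = 2πρ₀ r^4/(4·R²) = 1.201×10^-6 C/m.
By Gauss's law (flux through the curved wall only), E·2πrL = λ_enc L/ε₀.
E = |λ_enc|/(2πε₀r) = (1.201×10^-6)/(2π·8.85×10^-12·0.0519) = 4.16×10^5 N/C.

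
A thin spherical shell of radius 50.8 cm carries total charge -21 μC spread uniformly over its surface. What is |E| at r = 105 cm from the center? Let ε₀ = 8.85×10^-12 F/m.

E ≈ 1.71×10^5 N/C

Take a concentric spherical Gaussian surface of radius r = 105 cm (r > 50.8 cm).
The entire shell is enclosed: Q_enc = -2.10×10^-5 C.
Applying ∮E·dA = Q_enc/ε₀ with Φ = E(4πr²):
E = |Q_enc|/(4πε₀r²) = (2.10×10^-5)/(4π·8.85×10^-12·(1.05)²) = 1.71e5 N/C.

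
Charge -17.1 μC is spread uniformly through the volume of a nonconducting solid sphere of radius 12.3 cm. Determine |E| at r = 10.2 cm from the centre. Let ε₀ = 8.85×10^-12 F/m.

Take a concentric spherical Gaussian surface of radius r = 10.2 cm (r < R).
For a uniform sphere the enclosed fraction is (r/R)³, so Q_enc = (-17.1 μC)(0.102/0.123)³ = -9.752×10^-6 C.
By Gauss's law, ∮E·dA = E·4πr² = Q_enc/ε₀.
E = |Q_enc|/(4πε₀r²) = (9.752×10^-6)/(4π·8.85×10^-12·(0.102)²) = 8.43e6 N/C.

E = 8.43×10^6 N/C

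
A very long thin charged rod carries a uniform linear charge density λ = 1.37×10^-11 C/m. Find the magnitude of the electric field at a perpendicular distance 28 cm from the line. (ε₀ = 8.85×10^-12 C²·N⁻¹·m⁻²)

Take a coaxial cylindrical Gaussian surface of radius r = 28 cm and length L.
Q_enc = λL, so λ_enc = 1.37×10^-11 C/m.
Since E is radial and uniform over the curved surface, Φ = E·2πrL = Q_enc/ε₀ = λ_enc L/ε₀.
E = |λ_enc|/(2πε₀r) = (1.37e-11)/(2π·8.85×10^-12·0.28) = 0.88 N/C.

E ≈ 0.88 N/C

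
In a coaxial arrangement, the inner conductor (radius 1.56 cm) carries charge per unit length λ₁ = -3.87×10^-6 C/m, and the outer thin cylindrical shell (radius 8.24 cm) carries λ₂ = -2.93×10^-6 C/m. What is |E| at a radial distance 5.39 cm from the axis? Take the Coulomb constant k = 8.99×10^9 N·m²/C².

|E| ≈ 1.29×10^6 N/C

Coaxial Gaussian cylinder, radius r = 5.39 cm, length L (between the conductors, 1.56 cm < r < 8.24 cm).
Only the inner wire is enclosed; the outer shell contributes nothing inside itself. λ_enc = λ₁ = -3.87×10^-6 C/m.
Since E is radial and uniform over the curved surface, Φ = E·2πrL = Q_enc/ε₀ = λ_enc L/ε₀.
E = 2k|λ_enc|/r = 2(8.99×10^9)(3.87×10^-6)/(0.0539) = 1.29e6 N/C.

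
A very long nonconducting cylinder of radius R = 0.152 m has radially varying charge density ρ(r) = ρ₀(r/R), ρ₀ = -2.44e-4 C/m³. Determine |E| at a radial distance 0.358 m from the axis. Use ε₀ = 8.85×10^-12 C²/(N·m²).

E = 5.93e5 V/m

Take a coaxial cylindrical Gaussian surface of radius r = 0.358 m and length L (r > R, full charge per length enclosed).
λ_enc = 2π ∫₀^R ρ₀(r'/R)^1 r' dr' = 2πρ₀R²/3 = -1.181e-5 C/m.
Applying ∮E·dA = Q_enc/ε₀ with the end caps contributing no flux:
E = |λ_enc|/(2πε₀r) = (1.181×10^-5)/(2π·8.85×10^-12·0.358) = 5.93×10^5 N/C.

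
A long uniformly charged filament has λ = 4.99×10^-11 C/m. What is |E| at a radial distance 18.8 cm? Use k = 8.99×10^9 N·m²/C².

Coaxial Gaussian cylinder, radius r = 18.8 cm, length L.
Q_enc = λL, so λ_enc = 4.99e-11 C/m.
Gauss's law: E·2πrL = λ_enc L/ε₀.
E = 2k|λ_enc|/r = 2(8.99×10^9)(4.99×10^-11)/(0.188) = 4.77 N/C.

|E| = 4.77 V/m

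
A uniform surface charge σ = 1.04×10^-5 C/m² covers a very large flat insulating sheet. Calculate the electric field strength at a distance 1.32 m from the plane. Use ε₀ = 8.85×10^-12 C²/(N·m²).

E ≈ 5.88×10^5 V/m

The symmetry is planar: E is normal to the sheet and the same magnitude on both sides. Take a pillbox straddling the sheet with end-cap area A.
Flux Φ = 2EA and Q_enc = σA, so 2EA = σA/ε₀ ⇒ E = |σ|/(2ε₀), independent of distance.
E = |σ|/(2ε₀) = (1.04×10^-5)/(2·8.85×10^-12) = 5.88×10^5 N/C.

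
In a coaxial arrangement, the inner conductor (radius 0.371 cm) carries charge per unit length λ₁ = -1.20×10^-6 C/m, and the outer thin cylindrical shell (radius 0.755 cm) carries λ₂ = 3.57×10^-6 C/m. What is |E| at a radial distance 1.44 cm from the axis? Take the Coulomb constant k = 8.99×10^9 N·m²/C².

2.96e6 N/C

By cylindrical symmetry E is radial; use a coaxial Gaussian cylinder of radius 1.44 cm and length L (r > 0.755 cm, enclosing both).
λ_enc = λ₁ + λ₂ = (-1.20e-6) + (3.57×10^-6) = 2.37e-6 C/m.
Since E is radial and uniform over the curved surface, Φ = E·2πrL = Q_enc/ε₀ = λ_enc L/ε₀.
E = 2k|λ_enc|/r = 2(8.99×10^9)(2.37e-6)/(0.0144) = 2.96×10^6 N/C.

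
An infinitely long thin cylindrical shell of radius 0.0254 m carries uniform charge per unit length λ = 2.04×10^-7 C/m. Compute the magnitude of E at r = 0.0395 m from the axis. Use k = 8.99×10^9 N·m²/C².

|E| ≈ 9.29×10^4 V/m

Coaxial Gaussian cylinder, radius r = 0.0395 m, length L (r > 0.0254 m).
The full line charge is enclosed: λ_enc = 2.04×10^-7 C/m.
Gauss's law: E·2πrL = λ_enc L/ε₀.
E = 2k|λ_enc|/r = 2(8.99×10^9)(2.04e-7)/(0.0395) = 9.29×10^4 N/C.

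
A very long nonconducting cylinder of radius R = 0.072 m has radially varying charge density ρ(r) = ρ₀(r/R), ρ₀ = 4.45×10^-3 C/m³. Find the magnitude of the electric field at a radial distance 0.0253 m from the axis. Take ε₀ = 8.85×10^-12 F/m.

|E| ≈ 1.49e6 N/C

Coaxial Gaussian cylinder, radius r = 0.0253 m, length L (r < R).
λ_enc = ∫₀^r ρ(r')·2πr' dr' = (2πρ₀/R)·r^3/3 = 2.096×10^-6 C/m.
Since E is radial and uniform over the curved surface, Φ = E·2πrL = Q_enc/ε₀ = λ_enc L/ε₀.
E = |λ_enc|/(2πε₀r) = (2.096×10^-6)/(2π·8.85×10^-12·0.0253) = 1.49×10^6 N/C.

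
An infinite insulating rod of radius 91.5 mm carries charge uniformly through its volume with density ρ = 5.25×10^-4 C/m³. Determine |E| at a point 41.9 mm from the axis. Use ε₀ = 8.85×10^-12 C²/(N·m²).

E = 1.24e6 V/m

Choose a coaxial cylinder of radius r = 41.9 mm (arbitrary length L) as the Gaussian surface (r < R).
Enclosed charge per unit length: λ_enc = ρ·πr² = (5.25×10^-4)π(0.0419)² = 2.896e-6 C/m.
By Gauss's law (flux through the curved wall only), E·2πrL = λ_enc L/ε₀.
E = |λ_enc|/(2πε₀r) = (2.896×10^-6)/(2π·8.85×10^-12·0.0419) = 1.24×10^6 N/C.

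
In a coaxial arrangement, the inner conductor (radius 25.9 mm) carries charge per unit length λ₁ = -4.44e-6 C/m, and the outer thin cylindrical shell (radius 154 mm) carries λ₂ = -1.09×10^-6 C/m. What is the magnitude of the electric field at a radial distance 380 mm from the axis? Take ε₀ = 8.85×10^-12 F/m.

Coaxial Gaussian cylinder, radius r = 380 mm, length L (r > 154 mm, enclosing both).
λ_enc = λ₁ + λ₂ = (-4.44×10^-6) + (-1.09e-6) = -5.53×10^-6 C/m.
Since E is radial and uniform over the curved surface, Φ = E·2πrL = Q_enc/ε₀ = λ_enc L/ε₀.
E = |λ_enc|/(2πε₀r) = (5.53e-6)/(2π·8.85×10^-12·0.38) = 2.62e5 N/C.

E ≈ 2.62×10^5 N/C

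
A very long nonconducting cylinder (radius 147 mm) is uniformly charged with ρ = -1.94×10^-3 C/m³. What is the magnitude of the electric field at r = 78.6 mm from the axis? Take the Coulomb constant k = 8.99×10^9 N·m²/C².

8.61×10^6 V/m

Coaxial Gaussian cylinder, radius r = 78.6 mm, length L (r < R).
Charge inside radius r per length L is ρ·πr²·L, so λ_enc = ρπr² = -3.765×10^-5 C/m.
By Gauss's law (flux through the curved wall only), E·2πrL = λ_enc L/ε₀.
E = 2k|λ_enc|/r = 2(8.99×10^9)(3.765×10^-5)/(0.0786) = 8.61×10^6 N/C.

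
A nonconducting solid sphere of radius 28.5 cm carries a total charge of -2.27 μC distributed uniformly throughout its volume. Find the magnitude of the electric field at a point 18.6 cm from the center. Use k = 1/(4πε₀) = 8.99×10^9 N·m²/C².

Use a concentric Gaussian sphere at r = 18.6 cm (r < R).
Only the charge within r is enclosed: Q_enc = Q·(r/R)³ = (-2.27 μC)·(18.6 cm/28.5 cm)³ = -6.31e-7 C.
Since E is radial and uniform over the Gaussian sphere, Φ = E·4πr² = Q_enc/ε₀.
E = k|Q_enc|/r² = (8.99×10^9)(6.31×10^-7)/(0.186)² = 1.64×10^5 N/C.

E ≈ 1.64e5 N/C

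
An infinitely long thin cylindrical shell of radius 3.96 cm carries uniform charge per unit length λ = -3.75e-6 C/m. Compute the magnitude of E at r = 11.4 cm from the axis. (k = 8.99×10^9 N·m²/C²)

E = 5.91×10^5 N/C

Coaxial Gaussian cylinder, radius r = 11.4 cm, length L (r > 3.96 cm).
The full line charge is enclosed: λ_enc = -3.75×10^-6 C/m.
Gauss's law: E·2πrL = λ_enc L/ε₀.
E = 2k|λ_enc|/r = 2(8.99×10^9)(3.75×10^-6)/(0.114) = 5.91e5 N/C.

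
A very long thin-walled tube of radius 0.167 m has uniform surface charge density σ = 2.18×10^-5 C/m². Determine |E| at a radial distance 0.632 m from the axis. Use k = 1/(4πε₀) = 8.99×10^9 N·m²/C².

Coaxial Gaussian cylinder, radius r = 0.632 m, length L (r > 0.167 m).
The whole shell is enclosed: λ_enc = σ·2πR = (2.18×10^-5)·2π·(0.167) = 2.287×10^-5 C/m.
By Gauss's law (flux through the curved wall only), E·2πrL = λ_enc L/ε₀.
E = 2k|λ_enc|/r = 2(8.99×10^9)(2.287×10^-5)/(0.632) = 6.51e5 N/C.

|E| = 6.51e5 V/m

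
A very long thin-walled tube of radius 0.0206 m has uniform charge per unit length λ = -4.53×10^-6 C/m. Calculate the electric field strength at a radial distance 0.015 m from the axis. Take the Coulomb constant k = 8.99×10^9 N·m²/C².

Choose a coaxial cylinder of radius r = 0.015 m (arbitrary length L) as the Gaussian surface (r < 0.0206 m, inside the shell).
No charge is enclosed, so Gauss's law gives E·2πrL = 0 ⇒ E = 0.

E = 0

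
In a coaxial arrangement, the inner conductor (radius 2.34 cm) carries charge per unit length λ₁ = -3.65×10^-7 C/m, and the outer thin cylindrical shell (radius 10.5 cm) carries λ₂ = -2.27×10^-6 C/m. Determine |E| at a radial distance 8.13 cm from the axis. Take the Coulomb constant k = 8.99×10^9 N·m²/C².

8.07×10^4 N/C

By cylindrical symmetry E is radial; use a coaxial Gaussian cylinder of radius 8.13 cm and length L (between the conductors, 2.34 cm < r < 10.5 cm).
The shell at 10.5 cm lies outside the Gaussian surface, so λ_enc = λ₁ = -3.65e-7 C/m.
By Gauss's law (flux through the curved wall only), E·2πrL = λ_enc L/ε₀.
E = 2k|λ_enc|/r = 2(8.99×10^9)(3.65×10^-7)/(0.0813) = 8.07e4 N/C.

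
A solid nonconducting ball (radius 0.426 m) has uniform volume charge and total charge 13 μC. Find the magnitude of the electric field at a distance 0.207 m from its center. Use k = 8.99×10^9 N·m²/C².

3.13×10^5 N/C

By spherical symmetry E is radial; choose a Gaussian sphere of radius r = 0.207 m (r < R).
For a uniform sphere the enclosed fraction is (r/R)³, so Q_enc = (13 μC)(0.207/0.426)³ = 1.492e-6 C.
By Gauss's law, ∮E·dA = E·4πr² = Q_enc/ε₀.
E = k|Q_enc|/r² = (8.99×10^9)(1.492×10^-6)/(0.207)² = 3.13e5 N/C.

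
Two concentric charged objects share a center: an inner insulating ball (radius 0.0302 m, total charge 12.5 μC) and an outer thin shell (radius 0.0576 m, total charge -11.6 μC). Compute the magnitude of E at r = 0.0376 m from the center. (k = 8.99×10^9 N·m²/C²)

Use a concentric Gaussian sphere at r = 0.0376 m (between the bodies, 0.0302 m < r < 0.0576 m).
Only the inner charge is enclosed; the outer shell contributes nothing inside itself. Q_enc = 12.5 μC = 1.25e-5 C.
Gauss's law: E·4πr² = Q_enc/ε₀.
E = k|Q_enc|/r² = (8.99×10^9)(1.25×10^-5)/(0.0376)² = 7.95×10^7 N/C.

|E| ≈ 7.95×10^7 N/C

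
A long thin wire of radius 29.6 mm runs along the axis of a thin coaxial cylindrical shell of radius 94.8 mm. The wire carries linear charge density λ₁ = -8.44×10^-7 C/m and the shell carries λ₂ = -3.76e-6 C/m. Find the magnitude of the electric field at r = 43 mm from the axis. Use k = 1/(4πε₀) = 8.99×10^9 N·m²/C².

Take a coaxial cylindrical Gaussian surface of radius r = 43 mm and length L (between the conductors, 29.6 mm < r < 94.8 mm).
The shell at 94.8 mm lies outside the Gaussian surface, so λ_enc = λ₁ = -8.44×10^-7 C/m.
Applying ∮E·dA = Q_enc/ε₀ with the end caps contributing no flux:
E = 2k|λ_enc|/r = 2(8.99×10^9)(8.44e-7)/(0.043) = 3.53e5 N/C.

|E| ≈ 3.53e5 N/C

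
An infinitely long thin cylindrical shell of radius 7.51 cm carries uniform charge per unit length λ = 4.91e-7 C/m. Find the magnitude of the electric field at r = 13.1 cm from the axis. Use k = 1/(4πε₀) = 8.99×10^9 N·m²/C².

|E| = 6.74×10^4 N/C

Take a coaxial cylindrical Gaussian surface of radius r = 13.1 cm and length L (r > 7.51 cm).
The full line charge is enclosed: λ_enc = 4.91×10^-7 C/m.
Since E is radial and uniform over the curved surface, Φ = E·2πrL = Q_enc/ε₀ = λ_enc L/ε₀.
E = 2k|λ_enc|/r = 2(8.99×10^9)(4.91×10^-7)/(0.131) = 6.74×10^4 N/C.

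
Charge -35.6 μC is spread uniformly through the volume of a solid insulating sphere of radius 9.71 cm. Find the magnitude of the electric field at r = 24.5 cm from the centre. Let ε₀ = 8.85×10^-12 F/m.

E ≈ 5.33×10^6 V/m

Symmetry ⇒ E = E(r) r̂. Gaussian sphere of radius r = 24.5 cm (r > R, so the entire charge is enclosed).
Q_enc = -35.6 μC = -3.56×10^-5 C.
By Gauss's law, ∮E·dA = E·4πr² = Q_enc/ε₀.
E = |Q_enc|/(4πε₀r²) = (3.56×10^-5)/(4π·8.85×10^-12·(0.245)²) = 5.33×10^6 N/C.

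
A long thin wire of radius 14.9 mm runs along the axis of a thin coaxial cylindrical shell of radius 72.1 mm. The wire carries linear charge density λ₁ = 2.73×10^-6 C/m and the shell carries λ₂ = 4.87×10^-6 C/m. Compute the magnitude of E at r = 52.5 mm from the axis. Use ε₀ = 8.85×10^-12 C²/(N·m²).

Take a coaxial cylindrical Gaussian surface of radius r = 52.5 mm and length L (between the conductors, 14.9 mm < r < 72.1 mm).
Only the inner wire is enclosed; the outer shell contributes nothing inside itself. λ_enc = λ₁ = 2.73e-6 C/m.
Since E is radial and uniform over the curved surface, Φ = E·2πrL = Q_enc/ε₀ = λ_enc L/ε₀.
E = |λ_enc|/(2πε₀r) = (2.73×10^-6)/(2π·8.85×10^-12·0.0525) = 9.35×10^5 N/C.

|E| = 9.35×10^5 N/C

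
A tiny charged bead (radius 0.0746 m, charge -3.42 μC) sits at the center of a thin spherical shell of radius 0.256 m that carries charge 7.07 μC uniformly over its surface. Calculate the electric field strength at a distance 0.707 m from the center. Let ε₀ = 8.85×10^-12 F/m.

Symmetry ⇒ E = E(r) r̂. Gaussian sphere of radius r = 0.707 m (r > 0.256 m, enclosing both).
Q_enc = (-3.42 μC) + (7.07 μC) = 3.65×10^-6 C.
By Gauss's law, ∮E·dA = E·4πr² = Q_enc/ε₀.
E = |Q_enc|/(4πε₀r²) = (3.65e-6)/(4π·8.85×10^-12·(0.707)²) = 6.57×10^4 N/C.

|E| = 6.57×10^4 V/m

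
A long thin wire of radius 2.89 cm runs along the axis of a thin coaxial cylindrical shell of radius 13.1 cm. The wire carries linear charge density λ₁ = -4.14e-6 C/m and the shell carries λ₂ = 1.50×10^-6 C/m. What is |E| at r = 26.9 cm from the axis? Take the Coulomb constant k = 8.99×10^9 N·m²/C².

|E| = 1.76×10^5 V/m

Take a coaxial cylindrical Gaussian surface of radius r = 26.9 cm and length L (r > 13.1 cm, enclosing both).
λ_enc = λ₁ + λ₂ = (-4.14×10^-6) + (1.50×10^-6) = -2.64×10^-6 C/m.
Gauss's law: E·2πrL = λ_enc L/ε₀.
E = 2k|λ_enc|/r = 2(8.99×10^9)(2.64×10^-6)/(0.269) = 1.76×10^5 N/C.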